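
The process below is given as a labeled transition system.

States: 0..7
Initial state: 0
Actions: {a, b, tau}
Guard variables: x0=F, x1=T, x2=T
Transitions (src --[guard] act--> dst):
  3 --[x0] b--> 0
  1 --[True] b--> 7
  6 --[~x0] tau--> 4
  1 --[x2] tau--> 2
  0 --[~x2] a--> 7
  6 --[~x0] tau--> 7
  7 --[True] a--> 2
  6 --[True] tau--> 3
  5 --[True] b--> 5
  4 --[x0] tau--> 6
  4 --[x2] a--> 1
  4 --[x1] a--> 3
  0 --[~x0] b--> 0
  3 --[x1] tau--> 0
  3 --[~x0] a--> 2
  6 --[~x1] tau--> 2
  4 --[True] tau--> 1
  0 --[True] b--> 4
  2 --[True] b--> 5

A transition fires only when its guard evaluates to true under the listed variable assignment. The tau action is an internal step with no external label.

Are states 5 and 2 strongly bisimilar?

Refine partition for ~:
  π0 = {{0,1,2,3,4,5,6,7}}
  π1 = {{0,2,5},{1},{3,4},{6},{7}}
  π2 = {{0},{1},{2,5},{3},{4},{6},{7}}
7 equivalence class(es) (converged in 3)
5∈{2,5}, 2∈{2,5}

Answer: BISIMILAR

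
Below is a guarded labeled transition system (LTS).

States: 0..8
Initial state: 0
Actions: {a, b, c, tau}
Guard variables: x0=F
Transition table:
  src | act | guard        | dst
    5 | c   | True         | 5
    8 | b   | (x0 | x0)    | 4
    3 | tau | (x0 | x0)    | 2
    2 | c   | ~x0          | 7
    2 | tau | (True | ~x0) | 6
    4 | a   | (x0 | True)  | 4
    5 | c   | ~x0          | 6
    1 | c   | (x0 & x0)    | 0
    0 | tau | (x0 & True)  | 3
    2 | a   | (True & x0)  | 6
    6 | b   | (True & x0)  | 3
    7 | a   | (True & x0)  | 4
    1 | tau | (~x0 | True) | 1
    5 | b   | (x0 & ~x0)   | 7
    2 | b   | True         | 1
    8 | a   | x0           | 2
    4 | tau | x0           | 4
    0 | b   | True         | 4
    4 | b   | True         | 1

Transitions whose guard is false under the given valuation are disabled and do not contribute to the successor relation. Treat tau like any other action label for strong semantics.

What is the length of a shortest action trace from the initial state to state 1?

Answer: 2

Trace:
Layered search for 1:
  L0 = {0}
  L1 = {4}
  L2 = {1}
1 enters at depth 2; path b·b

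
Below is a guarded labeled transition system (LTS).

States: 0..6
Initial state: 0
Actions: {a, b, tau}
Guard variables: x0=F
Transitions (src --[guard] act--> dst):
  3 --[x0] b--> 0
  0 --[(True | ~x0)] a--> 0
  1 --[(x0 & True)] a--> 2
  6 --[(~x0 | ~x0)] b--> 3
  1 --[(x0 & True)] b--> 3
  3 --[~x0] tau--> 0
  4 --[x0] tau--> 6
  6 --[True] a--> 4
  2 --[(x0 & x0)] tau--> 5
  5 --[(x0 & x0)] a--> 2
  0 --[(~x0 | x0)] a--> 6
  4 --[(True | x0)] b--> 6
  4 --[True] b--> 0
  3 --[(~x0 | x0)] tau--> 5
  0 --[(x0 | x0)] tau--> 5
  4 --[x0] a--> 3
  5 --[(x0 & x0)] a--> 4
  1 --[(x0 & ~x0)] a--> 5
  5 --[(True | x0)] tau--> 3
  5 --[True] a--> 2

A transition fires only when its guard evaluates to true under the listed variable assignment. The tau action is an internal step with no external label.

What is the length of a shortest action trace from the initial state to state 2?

Answer: 4

Working:
BFS to 2:
  L0 = {0}
  L1 = {6}
  L2 = {3,4}
  L3 = {5}
  L4 = {2}
depth(2)=4, e.g. a·b·tau·a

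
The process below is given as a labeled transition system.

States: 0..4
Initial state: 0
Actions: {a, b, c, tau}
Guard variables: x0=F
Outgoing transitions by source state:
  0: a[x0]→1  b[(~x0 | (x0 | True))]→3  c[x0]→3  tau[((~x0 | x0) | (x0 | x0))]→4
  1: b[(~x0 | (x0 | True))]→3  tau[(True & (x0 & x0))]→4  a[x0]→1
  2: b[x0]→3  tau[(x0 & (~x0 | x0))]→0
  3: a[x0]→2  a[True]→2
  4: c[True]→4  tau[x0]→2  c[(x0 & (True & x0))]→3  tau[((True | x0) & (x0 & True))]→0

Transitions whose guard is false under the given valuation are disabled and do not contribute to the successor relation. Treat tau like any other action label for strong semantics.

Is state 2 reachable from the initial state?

Guard filter leaves 5 enabled edge(s).
Layer 0: {0}
Layer 1: {3,4}  cumulative {0,3,4}
Layer 2: {2}  cumulative {0,2,3,4}
Reachable = {0,2,3,4}
Path to 2: b·a

Answer: REACHABLE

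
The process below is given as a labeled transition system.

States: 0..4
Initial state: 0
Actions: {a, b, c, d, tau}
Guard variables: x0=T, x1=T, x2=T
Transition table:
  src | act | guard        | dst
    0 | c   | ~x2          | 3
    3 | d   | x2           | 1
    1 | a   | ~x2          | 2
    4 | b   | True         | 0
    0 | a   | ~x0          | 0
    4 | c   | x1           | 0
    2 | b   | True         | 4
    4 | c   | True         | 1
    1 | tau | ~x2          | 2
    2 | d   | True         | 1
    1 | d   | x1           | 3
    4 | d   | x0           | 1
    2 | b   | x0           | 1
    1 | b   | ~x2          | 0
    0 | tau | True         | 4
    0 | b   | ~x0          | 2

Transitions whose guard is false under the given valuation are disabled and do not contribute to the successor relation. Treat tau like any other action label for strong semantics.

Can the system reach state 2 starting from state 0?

Answer: UNREACHABLE

Trace:
10 transition(s) survive guard evaluation.
L0 = {0}
L1 = {4}  total {0,4}
L2 = {1}  total {0,1,4}
L3 = {3}  total {0,1,3,4}
R = {0,1,3,4}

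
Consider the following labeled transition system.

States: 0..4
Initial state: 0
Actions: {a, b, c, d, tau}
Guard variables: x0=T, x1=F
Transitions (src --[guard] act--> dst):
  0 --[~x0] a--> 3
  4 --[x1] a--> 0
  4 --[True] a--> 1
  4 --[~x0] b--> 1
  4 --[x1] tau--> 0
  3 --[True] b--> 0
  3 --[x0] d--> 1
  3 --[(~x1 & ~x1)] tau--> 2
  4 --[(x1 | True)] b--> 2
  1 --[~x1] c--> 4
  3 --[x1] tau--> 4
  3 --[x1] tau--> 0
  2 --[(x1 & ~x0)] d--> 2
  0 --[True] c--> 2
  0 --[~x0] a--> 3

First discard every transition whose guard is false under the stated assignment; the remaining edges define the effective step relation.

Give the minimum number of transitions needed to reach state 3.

Answer: UNREACHABLE

Trace:
Breadth-first toward 3:
  L0 = {0}
  L1 = {2}
3 never appears.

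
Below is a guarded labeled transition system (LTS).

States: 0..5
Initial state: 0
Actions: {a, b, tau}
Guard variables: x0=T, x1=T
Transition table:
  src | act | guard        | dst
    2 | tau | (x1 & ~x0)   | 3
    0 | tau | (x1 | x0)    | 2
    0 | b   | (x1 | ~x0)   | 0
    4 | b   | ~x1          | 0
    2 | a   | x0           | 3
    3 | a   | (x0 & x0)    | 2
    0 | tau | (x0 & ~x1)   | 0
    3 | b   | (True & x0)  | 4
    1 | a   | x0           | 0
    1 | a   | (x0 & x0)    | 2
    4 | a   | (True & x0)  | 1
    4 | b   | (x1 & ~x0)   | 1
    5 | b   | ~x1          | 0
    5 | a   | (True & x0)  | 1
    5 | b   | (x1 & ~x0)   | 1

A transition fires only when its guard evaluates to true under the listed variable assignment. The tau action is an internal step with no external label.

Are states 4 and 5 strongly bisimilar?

Answer: BISIMILAR

Working:
Refine partition for ~:
  P[0] = {{0,1,2,3,4,5}}
  P[1] = {{0},{1,2,4,5},{3}}
  P[2] = {{0},{1},{2},{3},{4,5}}
stable after 3 split(s): 5 block(s)
[4]={4,5}  [5]={4,5}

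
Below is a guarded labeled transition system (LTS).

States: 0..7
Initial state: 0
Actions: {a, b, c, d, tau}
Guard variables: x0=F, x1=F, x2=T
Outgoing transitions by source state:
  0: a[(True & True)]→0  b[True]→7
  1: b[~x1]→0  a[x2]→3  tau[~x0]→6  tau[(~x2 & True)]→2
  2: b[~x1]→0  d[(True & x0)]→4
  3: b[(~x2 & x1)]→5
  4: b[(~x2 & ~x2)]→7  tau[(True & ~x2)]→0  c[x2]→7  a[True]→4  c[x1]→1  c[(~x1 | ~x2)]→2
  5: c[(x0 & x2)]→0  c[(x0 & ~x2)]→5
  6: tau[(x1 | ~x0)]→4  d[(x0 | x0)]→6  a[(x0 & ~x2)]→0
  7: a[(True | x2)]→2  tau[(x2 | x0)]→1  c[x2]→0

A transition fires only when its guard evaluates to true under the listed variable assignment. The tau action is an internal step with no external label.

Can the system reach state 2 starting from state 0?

Guard filter leaves 13 enabled edge(s).
L0 = {0}
L1 = {7}  now seen {0,7}
L2 = {1,2}  now seen {0,1,2,7}
L3 = {3,6}  now seen {0,1,2,3,6,7}
L4 = {4}  now seen {0,1,2,3,4,6,7}
R = {0,1,2,3,4,6,7}
witness 2: b·a

Answer: REACHABLE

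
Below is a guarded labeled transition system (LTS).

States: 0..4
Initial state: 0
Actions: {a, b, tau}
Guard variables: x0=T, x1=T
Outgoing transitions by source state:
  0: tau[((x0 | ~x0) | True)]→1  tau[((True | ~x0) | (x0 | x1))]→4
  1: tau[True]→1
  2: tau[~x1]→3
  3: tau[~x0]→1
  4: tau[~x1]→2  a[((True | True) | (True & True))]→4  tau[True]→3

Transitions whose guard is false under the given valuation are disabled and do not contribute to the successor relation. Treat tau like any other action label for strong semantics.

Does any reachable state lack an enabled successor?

Answer: DEADLOCK at state 3

Working:
Reach set: {0,1,3,4}
  0: tau→1  tau→4  [2 exit(s)]
  1: tau→1  [1 exit(s)]
  3: ∅  [STUCK]
  4: a→4  tau→3  [2 exit(s)]
witness 3: tau·tau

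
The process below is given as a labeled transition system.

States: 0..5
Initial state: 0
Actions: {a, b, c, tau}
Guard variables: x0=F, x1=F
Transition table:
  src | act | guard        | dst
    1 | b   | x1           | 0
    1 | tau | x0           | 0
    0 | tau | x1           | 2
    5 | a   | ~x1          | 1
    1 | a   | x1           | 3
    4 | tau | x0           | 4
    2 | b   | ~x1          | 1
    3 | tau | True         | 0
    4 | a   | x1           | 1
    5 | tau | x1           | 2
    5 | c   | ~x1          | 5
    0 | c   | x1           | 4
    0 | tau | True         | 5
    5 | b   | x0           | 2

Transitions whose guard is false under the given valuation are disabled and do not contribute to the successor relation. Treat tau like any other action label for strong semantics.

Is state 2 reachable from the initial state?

Answer: UNREACHABLE

Trace:
Guard filter leaves 5 enabled edge(s).
Layer 0: {0}
Layer 1: {5}  now seen {0,5}
Layer 2: {1}  now seen {0,1,5}
R = {0,1,5}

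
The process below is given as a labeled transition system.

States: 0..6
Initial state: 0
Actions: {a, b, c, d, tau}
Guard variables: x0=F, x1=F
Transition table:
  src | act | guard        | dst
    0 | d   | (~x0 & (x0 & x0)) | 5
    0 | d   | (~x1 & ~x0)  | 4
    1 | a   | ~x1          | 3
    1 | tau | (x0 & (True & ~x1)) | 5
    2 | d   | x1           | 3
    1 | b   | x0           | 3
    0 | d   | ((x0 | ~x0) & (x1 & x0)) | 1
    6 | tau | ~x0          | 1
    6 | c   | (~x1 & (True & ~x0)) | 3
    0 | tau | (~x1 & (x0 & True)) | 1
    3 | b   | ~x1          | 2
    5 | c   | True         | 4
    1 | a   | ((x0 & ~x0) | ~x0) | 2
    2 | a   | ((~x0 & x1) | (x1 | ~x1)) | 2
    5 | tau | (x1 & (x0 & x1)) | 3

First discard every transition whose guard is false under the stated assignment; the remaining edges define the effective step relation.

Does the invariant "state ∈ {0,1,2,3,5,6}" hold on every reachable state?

Answer: INVARIANT VIOLATED at state 4

Working:
Safe = {0,1,2,3,5,6}
R = {0,4}
  0: ✓
  4: ✗ unsafe
reach 4 via d — violates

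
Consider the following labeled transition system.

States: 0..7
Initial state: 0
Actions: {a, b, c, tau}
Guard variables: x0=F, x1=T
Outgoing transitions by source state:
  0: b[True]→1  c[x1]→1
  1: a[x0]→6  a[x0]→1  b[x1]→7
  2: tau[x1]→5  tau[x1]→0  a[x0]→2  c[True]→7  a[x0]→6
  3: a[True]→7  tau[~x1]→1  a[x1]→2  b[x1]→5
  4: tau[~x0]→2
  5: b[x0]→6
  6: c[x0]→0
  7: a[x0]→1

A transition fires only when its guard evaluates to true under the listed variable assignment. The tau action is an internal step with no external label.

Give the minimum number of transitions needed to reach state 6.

Answer: UNREACHABLE

Trace:
Breadth-first toward 6:
  Layer 0: {0}
  Layer 1: {1}
  Layer 2: {7}
6 never appears.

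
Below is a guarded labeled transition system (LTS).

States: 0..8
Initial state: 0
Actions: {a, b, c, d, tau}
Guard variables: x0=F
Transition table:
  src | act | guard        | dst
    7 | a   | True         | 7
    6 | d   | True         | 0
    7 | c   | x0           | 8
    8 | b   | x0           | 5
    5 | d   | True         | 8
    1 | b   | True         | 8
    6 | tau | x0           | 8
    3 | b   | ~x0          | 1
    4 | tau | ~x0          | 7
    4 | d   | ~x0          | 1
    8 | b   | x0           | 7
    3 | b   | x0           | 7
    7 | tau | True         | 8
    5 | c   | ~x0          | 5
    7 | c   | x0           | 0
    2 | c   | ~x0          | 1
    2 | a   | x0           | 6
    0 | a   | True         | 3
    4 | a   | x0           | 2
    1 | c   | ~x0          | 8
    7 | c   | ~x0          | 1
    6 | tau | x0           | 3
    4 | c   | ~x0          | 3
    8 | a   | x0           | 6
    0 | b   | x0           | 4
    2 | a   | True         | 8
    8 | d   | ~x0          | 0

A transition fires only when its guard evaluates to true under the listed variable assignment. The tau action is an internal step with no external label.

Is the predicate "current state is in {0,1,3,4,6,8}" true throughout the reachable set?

Answer: INVARIANT HOLDS

Analysis:
Safe = {0,1,3,4,6,8}
Reachable = {0,1,3,8}
  0: ✓
  1: ✓
  3: ✓
  8: ✓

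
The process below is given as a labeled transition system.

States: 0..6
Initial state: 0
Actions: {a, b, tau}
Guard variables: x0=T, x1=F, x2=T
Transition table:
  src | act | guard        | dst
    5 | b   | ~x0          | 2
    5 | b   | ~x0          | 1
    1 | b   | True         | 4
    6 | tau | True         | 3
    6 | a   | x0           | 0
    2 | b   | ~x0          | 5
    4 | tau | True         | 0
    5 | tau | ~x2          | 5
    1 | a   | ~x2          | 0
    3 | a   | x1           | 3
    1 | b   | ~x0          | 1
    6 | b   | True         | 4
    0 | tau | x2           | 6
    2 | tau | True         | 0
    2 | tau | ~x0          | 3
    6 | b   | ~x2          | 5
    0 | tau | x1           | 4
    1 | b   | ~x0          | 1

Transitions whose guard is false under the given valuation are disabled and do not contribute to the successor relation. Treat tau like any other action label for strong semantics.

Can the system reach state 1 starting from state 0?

Answer: UNREACHABLE

Trace:
Guard filter leaves 7 enabled edge(s).
L0 = {0}
L1 = {6}  cumulative {0,6}
L2 = {3,4}  cumulative {0,3,4,6}
Reachable = {0,3,4,6}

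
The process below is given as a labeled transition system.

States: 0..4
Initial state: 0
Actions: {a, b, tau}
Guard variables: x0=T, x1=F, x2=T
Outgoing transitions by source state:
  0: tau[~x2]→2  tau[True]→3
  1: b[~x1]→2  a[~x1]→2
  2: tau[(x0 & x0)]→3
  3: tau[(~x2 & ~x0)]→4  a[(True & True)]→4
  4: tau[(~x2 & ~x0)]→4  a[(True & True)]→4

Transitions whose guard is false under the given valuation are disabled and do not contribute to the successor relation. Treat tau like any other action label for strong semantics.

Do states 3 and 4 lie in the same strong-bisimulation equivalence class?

Answer: BISIMILAR

Working:
Refine partition for ~:
  round 0: {{0,1,2,3,4}}
  round 1: {{0,2},{1},{3,4}}
3 equivalence class(es) (converged in 2)
[3]={3,4}  [4]={3,4}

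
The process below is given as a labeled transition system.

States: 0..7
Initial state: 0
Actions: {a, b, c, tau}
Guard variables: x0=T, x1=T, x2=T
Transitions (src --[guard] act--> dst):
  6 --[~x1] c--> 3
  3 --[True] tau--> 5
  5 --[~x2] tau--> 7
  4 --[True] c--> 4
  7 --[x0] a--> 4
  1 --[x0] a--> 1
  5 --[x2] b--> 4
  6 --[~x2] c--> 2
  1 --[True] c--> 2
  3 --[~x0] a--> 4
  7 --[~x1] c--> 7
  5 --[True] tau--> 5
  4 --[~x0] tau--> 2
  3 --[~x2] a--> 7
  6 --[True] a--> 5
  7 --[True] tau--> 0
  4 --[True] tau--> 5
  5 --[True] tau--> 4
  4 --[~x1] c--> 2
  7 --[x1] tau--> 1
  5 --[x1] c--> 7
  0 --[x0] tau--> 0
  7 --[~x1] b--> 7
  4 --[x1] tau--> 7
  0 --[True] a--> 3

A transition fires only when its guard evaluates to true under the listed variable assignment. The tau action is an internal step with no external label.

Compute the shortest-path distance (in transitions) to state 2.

Layered search for 2:
  depth 0: {0}
  depth 1: {3}
  depth 2: {5}
  depth 3: {4,7}
  depth 4: {1}
  depth 5: {2}
2 enters at depth 5; path a·tau·c·tau·c

Answer: 5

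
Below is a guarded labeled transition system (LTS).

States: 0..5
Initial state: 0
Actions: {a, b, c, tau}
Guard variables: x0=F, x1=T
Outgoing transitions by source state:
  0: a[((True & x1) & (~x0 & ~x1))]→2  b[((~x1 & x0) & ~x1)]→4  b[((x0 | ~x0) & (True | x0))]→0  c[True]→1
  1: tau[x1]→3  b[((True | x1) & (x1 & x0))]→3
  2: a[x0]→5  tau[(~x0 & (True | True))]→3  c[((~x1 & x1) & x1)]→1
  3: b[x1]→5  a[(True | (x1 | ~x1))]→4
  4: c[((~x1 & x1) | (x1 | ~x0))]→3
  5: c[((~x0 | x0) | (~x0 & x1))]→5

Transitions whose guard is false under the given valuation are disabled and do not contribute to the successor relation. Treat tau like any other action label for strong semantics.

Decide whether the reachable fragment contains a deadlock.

Answer: DEADLOCK-FREE

Working:
R = {0,1,3,4,5}
  0: b→0  c→1  [2 exit(s)]
  1: tau→3  [1 exit(s)]
  3: a→4  b→5  [2 exit(s)]
  4: c→3  [1 exit(s)]
  5: c→5  [1 exit(s)]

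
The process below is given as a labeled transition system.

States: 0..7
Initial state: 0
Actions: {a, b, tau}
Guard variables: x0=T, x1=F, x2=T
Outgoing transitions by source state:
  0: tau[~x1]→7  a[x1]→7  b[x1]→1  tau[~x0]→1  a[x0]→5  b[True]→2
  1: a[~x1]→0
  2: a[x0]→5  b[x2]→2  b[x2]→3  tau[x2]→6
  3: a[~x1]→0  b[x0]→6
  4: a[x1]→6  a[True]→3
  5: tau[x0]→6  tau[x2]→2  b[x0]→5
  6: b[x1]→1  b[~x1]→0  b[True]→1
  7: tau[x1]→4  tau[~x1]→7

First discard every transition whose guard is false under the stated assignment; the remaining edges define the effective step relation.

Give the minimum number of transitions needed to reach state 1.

Answer: 3

Analysis:
BFS to 1:
  L0 = {0}
  L1 = {2,5,7}
  L2 = {3,6}
  L3 = {1}
depth(1)=3, e.g. a·tau·b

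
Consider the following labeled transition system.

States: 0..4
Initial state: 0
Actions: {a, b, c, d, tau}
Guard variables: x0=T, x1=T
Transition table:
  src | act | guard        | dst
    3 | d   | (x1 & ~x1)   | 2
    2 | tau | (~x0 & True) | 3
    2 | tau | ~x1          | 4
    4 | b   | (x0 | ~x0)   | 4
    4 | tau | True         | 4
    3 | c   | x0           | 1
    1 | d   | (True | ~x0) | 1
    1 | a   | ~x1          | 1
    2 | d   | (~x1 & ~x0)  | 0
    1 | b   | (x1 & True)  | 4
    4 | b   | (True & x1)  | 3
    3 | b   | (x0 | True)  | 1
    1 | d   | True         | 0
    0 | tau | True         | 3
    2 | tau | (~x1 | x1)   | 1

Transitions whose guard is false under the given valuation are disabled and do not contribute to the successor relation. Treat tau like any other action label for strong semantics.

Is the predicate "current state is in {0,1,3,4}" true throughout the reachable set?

Safe = {0,1,3,4}
Reach set: {0,1,3,4}
  0: safe
  1: safe
  3: safe
  4: safe

Answer: INVARIANT HOLDS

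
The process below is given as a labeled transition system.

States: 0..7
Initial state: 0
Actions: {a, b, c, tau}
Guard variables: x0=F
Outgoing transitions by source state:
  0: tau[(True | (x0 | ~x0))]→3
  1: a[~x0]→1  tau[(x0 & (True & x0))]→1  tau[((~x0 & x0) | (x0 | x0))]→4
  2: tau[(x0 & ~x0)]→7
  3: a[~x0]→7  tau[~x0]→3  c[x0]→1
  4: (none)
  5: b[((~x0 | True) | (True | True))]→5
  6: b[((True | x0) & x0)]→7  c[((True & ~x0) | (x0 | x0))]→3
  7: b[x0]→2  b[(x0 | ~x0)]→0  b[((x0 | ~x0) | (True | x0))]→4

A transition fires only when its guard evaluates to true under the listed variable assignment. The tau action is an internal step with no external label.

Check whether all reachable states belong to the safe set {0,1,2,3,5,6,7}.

Allowed set {0,1,2,3,5,6,7}
Reachable = {0,3,4,7}
  0: safe
  3: safe
  4: outside
  7: safe
counterexample path to 4: tau·a·b

Answer: INVARIANT VIOLATED at state 4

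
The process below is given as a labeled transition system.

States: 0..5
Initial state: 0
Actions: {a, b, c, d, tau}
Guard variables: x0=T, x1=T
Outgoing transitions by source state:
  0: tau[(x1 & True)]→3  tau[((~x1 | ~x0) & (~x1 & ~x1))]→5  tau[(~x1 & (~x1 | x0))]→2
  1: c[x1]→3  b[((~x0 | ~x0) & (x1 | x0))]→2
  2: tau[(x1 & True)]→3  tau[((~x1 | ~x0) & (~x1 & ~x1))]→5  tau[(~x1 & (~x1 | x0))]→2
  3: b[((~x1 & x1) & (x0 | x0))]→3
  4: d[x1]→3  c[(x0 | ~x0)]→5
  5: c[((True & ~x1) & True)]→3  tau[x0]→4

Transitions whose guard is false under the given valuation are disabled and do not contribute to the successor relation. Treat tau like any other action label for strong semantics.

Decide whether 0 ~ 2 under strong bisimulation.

Compute ~ classes (split until stable):
  round 0: {{0,1,2,3,4,5}}
  round 1: {{0,2,5},{1},{3},{4}}
  round 2: {{0,2},{1},{3},{4},{5}}
stable after 3 split(s): 5 block(s)
[0]={0,2}  [2]={0,2}

Answer: BISIMILAR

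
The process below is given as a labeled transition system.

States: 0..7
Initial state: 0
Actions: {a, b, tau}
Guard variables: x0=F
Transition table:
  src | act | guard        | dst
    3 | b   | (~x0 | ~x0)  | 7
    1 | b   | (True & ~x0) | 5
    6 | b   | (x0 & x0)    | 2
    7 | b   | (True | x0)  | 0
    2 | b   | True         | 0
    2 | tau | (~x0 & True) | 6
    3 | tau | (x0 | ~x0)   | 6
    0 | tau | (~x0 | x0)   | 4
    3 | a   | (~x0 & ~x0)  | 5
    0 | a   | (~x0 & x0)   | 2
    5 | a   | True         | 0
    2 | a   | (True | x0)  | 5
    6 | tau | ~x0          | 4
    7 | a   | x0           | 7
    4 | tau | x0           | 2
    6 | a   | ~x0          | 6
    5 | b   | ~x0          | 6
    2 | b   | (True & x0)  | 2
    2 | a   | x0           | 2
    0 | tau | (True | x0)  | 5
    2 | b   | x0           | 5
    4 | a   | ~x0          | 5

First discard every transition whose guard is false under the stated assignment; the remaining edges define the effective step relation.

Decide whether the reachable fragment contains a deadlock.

Answer: DEADLOCK-FREE

Analysis:
Reachable = {0,4,5,6}
  0: tau→4  tau→5  [2 out]
  4: a→5  [1 out]
  5: a→0  b→6  [2 out]
  6: a→6  tau→4  [2 out]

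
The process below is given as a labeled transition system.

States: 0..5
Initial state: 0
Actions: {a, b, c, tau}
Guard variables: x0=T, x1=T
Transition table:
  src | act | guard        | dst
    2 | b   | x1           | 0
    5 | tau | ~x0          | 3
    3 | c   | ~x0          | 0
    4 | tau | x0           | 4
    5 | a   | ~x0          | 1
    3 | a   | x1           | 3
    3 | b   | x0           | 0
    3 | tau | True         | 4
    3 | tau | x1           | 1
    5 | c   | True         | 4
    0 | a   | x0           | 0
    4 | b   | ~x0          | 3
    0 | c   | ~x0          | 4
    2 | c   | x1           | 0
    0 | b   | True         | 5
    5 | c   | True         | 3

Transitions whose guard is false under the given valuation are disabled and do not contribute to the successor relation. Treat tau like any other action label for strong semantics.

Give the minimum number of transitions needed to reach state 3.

Answer: 2

Trace:
Layered search for 3:
  L0 = {0}
  L1 = {5}
  L2 = {3,4}
first hit 3 at d=2 via b·c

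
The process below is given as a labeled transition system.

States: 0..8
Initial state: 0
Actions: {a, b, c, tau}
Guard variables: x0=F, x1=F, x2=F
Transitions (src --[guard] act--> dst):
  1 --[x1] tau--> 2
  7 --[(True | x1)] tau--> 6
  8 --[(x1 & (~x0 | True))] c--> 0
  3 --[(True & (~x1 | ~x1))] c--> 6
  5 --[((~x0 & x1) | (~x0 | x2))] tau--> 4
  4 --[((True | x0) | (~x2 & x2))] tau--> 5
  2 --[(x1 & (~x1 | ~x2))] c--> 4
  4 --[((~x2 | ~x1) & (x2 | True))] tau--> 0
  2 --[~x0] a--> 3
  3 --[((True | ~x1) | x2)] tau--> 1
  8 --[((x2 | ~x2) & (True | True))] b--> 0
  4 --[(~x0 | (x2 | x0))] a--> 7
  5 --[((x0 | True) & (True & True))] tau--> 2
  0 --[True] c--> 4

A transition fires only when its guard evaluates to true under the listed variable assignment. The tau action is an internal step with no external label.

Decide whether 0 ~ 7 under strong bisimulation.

Refine partition for ~:
  P[0] = {{0,1,2,3,4,5,6,7,8}}
  P[1] = {{0},{1,6},{2},{3},{4},{5,7},{8}}
  P[2] = {{0},{1,6},{2},{3},{4},{5},{7},{8}}
Fixed point at round 3; 8 class(es).
0∈{0}, 7∈{7}

Answer: NOT BISIMILAR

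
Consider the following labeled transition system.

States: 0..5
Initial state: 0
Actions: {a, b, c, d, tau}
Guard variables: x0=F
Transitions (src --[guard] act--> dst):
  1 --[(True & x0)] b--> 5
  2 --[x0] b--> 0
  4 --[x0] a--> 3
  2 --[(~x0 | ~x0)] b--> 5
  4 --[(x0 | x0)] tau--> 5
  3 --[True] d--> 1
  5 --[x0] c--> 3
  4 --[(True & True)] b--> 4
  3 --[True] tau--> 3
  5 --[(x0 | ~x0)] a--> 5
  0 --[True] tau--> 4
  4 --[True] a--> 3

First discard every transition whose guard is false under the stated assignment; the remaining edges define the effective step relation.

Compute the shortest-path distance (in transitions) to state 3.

Layered search for 3:
  L0 = {0}
  L1 = {4}
  L2 = {3}
3 enters at depth 2; path tau·a

Answer: 2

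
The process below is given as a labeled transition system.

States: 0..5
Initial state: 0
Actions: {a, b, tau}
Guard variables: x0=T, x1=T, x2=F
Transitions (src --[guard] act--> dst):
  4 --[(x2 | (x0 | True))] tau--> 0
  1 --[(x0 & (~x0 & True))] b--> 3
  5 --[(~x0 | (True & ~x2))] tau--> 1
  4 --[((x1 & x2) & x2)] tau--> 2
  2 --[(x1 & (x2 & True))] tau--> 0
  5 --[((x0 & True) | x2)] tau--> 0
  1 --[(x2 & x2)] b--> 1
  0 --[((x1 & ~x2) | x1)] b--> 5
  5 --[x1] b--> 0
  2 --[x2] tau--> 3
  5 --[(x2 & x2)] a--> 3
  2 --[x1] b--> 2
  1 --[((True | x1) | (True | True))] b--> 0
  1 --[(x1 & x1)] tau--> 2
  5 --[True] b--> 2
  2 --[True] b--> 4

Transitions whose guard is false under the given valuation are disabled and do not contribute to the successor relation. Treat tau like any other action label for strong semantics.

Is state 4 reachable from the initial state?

Answer: REACHABLE

Trace:
Guard filter leaves 10 enabled edge(s).
Layer 0: {0}
Layer 1: {5}  now seen {0,5}
Layer 2: {1,2}  now seen {0,1,2,5}
Layer 3: {4}  now seen {0,1,2,4,5}
R = {0,1,2,4,5}
trace reaching 4: b·b·b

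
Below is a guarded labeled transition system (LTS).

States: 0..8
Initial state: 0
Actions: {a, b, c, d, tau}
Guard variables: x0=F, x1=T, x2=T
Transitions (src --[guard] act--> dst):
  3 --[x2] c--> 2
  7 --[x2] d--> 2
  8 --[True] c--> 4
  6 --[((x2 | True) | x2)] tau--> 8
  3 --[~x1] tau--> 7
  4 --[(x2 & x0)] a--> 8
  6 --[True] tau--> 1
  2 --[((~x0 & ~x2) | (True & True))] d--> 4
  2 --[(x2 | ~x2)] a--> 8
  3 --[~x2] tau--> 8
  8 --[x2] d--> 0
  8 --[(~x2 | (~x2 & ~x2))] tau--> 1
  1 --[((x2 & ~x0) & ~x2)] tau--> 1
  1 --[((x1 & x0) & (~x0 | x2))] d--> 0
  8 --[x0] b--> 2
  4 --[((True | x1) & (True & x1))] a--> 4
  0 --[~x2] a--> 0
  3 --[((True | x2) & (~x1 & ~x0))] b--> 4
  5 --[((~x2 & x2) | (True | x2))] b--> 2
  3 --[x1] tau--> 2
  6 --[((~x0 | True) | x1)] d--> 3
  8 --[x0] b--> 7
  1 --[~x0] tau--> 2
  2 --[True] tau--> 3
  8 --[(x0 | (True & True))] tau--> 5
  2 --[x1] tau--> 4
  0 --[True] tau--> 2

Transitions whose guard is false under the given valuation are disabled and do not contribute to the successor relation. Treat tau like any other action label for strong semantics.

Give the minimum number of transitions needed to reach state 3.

BFS to 3:
  Layer 0: {0}
  Layer 1: {2}
  Layer 2: {3,4,8}
first hit 3 at d=2 via tau·tau

Answer: 2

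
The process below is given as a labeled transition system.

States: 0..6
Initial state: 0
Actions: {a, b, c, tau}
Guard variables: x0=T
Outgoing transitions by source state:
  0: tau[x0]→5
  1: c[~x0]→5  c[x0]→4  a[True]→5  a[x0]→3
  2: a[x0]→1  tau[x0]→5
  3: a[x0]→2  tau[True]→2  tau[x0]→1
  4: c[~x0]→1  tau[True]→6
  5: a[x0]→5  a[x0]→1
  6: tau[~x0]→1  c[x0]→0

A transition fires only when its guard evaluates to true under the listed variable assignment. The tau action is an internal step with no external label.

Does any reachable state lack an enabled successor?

Answer: DEADLOCK-FREE

Working:
Reachable = {0,1,2,3,4,5,6}
  0: tau→5  [1 exit(s)]
  1: a→3  a→5  c→4  [3 exit(s)]
  2: a→1  tau→5  [2 exit(s)]
  3: a→2  tau→1  tau→2  [3 exit(s)]
  4: tau→6  [1 exit(s)]
  5: a→1  a→5  [2 exit(s)]
  6: c→0  [1 exit(s)]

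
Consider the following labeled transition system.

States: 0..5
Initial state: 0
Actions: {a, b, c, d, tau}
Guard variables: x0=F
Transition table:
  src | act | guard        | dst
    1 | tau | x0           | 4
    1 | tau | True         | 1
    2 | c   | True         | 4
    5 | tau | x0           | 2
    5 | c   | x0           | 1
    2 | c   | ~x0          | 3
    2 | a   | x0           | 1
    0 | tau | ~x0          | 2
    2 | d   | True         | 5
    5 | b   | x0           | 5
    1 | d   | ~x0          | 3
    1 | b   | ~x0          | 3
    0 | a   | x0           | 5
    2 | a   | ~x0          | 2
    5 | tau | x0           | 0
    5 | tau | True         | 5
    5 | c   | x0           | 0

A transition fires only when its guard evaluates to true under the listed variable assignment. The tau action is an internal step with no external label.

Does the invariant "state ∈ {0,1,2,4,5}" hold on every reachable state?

Allowed set {0,1,2,4,5}
Reachable = {0,2,3,4,5}
  0: ok
  2: ok
  3: ✗ unsafe
  4: ok
  5: ok
counterexample path to 3: tau·c

Answer: INVARIANT VIOLATED at state 3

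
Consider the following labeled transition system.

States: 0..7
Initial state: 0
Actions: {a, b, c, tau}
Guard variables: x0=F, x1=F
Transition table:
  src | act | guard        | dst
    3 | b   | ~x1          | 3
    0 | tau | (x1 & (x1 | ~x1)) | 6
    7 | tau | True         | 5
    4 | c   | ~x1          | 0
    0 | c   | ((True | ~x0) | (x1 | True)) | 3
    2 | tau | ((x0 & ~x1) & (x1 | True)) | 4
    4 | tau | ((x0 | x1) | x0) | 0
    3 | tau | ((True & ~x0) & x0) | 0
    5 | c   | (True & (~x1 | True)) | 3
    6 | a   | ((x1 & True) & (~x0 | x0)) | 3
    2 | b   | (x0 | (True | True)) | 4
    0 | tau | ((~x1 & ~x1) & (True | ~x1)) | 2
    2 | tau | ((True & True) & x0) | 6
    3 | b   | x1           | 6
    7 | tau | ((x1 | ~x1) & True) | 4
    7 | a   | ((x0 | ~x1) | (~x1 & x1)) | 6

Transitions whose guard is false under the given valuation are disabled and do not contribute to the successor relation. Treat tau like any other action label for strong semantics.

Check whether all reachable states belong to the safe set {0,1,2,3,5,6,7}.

Safe = {0,1,2,3,5,6,7}
R = {0,2,3,4}
  0: safe
  2: safe
  3: safe
  4: outside
counterexample path to 4: tau·b

Answer: INVARIANT VIOLATED at state 4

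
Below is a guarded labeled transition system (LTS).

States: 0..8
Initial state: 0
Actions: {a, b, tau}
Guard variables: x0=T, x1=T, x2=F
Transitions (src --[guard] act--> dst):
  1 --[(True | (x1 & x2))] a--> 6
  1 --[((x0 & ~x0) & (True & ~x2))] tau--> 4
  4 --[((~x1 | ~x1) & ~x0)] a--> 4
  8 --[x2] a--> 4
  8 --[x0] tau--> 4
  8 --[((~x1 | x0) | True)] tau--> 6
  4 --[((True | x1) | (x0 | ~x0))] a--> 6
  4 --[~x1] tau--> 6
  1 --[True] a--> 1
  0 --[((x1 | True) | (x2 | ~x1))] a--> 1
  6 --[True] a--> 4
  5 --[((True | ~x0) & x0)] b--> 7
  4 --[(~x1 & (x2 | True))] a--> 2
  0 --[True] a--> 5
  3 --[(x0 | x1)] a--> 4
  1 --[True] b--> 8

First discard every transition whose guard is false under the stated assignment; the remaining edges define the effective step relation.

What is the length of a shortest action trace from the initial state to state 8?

BFS to 8:
  L0 = {0}
  L1 = {1,5}
  L2 = {6,7,8}
first hit 8 at d=2 via a·b

Answer: 2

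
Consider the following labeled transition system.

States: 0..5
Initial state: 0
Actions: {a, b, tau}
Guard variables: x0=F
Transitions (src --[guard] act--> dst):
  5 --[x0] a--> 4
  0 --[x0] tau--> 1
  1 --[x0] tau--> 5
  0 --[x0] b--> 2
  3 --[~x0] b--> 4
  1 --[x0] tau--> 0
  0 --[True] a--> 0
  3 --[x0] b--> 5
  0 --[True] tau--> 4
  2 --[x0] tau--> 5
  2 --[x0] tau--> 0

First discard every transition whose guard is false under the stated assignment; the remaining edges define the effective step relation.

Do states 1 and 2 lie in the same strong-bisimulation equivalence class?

Bisimulation quotient by refinement:
  π0 = {{0,1,2,3,4,5}}
  π1 = {{0},{1,2,4,5},{3}}
stable after 2 split(s): 3 block(s)
class of 1: {1,2,4,5}; class of 2: {1,2,4,5}

Answer: BISIMILAR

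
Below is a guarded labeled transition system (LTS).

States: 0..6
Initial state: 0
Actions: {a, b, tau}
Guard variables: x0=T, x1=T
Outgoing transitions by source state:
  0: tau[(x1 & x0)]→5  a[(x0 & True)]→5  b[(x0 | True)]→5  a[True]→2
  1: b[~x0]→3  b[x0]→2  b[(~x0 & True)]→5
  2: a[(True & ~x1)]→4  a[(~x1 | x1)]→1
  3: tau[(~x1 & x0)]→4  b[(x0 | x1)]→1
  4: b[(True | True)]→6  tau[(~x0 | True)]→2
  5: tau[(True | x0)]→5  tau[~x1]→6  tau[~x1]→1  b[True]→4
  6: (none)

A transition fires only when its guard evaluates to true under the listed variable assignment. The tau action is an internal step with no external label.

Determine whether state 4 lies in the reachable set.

11 transition(s) survive guard evaluation.
Layer 0: {0}
Layer 1: {2,5}  cumulative {0,2,5}
Layer 2: {1,4}  cumulative {0,1,2,4,5}
Layer 3: {6}  cumulative {0,1,2,4,5,6}
Reachable = {0,1,2,4,5,6}
Path to 4: tau·b

Answer: REACHABLE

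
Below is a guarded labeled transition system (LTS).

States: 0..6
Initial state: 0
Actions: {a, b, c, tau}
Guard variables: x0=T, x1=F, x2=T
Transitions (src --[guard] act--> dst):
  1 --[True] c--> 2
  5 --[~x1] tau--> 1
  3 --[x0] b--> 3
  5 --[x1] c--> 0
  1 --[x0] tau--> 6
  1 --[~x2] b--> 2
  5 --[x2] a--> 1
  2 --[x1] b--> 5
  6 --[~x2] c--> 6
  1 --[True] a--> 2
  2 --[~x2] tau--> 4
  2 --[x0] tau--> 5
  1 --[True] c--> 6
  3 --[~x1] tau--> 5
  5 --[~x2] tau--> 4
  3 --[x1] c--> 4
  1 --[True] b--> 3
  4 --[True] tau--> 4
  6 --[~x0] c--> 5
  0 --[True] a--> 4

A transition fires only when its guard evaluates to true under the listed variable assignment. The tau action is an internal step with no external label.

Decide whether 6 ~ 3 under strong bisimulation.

Refine partition for ~:
  P[0] = {{0,1,2,3,4,5,6}}
  P[1] = {{0},{1},{2,4},{3},{5},{6}}
  P[2] = {{0},{1},{2},{3},{4},{5},{6}}
7 equivalence class(es) (converged in 3)
class of 6: {6}; class of 3: {3}

Answer: NOT BISIMILAR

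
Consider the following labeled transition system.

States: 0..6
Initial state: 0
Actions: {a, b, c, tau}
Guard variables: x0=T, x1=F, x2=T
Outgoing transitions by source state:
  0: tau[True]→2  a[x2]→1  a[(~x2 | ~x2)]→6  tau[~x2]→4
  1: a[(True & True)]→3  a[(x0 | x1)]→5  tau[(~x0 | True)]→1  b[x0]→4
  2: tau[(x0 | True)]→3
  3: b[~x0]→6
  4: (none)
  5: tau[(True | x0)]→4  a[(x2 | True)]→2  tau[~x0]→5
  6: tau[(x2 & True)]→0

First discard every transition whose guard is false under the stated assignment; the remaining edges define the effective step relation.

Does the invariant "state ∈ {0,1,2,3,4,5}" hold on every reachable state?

Answer: INVARIANT HOLDS

Working:
Safe = {0,1,2,3,4,5}
R = {0,1,2,3,4,5}
  0: safe
  1: safe
  2: safe
  3: safe
  4: safe
  5: safe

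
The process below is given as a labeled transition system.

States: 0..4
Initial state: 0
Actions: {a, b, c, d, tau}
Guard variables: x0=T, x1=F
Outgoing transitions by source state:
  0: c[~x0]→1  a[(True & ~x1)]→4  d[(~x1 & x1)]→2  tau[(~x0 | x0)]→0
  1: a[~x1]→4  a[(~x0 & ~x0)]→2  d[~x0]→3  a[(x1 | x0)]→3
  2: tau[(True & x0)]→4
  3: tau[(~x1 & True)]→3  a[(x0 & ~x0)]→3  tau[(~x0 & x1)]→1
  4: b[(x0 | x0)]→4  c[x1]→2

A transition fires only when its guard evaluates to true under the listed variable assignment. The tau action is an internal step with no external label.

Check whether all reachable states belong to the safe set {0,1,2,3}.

Answer: INVARIANT VIOLATED at state 4

Working:
Safe = {0,1,2,3}
Reachable = {0,4}
  0: ✓
  4: ✗ unsafe
counterexample path to 4: a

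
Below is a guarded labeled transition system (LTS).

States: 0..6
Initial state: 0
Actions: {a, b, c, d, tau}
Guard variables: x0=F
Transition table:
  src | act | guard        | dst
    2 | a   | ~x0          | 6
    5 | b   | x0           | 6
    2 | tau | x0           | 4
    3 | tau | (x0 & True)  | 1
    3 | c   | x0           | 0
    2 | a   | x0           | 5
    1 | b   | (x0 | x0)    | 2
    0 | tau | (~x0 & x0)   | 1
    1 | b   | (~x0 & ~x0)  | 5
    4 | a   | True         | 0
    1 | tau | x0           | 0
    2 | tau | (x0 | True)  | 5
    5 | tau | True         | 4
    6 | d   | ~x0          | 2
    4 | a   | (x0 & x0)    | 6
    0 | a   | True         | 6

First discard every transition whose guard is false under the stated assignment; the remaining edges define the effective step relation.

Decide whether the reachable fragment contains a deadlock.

Reachable = {0,2,4,5,6}
  0: a→6  [deg 1]
  2: a→6  tau→5  [deg 2]
  4: a→0  [deg 1]
  5: tau→4  [deg 1]
  6: d→2  [deg 1]

Answer: DEADLOCK-FREE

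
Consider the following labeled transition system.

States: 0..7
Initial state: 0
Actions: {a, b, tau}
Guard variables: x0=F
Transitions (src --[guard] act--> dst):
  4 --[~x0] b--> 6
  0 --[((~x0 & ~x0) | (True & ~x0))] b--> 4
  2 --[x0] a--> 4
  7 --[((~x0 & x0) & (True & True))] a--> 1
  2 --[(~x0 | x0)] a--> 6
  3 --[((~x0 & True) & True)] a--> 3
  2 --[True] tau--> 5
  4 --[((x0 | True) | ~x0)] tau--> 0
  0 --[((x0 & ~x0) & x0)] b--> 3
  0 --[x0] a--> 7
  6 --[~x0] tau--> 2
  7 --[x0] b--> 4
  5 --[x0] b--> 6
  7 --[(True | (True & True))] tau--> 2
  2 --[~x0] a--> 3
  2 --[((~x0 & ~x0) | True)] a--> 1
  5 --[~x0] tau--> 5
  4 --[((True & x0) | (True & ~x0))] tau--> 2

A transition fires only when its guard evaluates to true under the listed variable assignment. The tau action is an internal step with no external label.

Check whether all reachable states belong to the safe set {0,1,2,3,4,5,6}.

Answer: INVARIANT HOLDS

Working:
Allowed set {0,1,2,3,4,5,6}
Reachable = {0,1,2,3,4,5,6}
  0: ok
  1: ok
  2: ok
  3: ok
  4: ok
  5: ok
  6: ok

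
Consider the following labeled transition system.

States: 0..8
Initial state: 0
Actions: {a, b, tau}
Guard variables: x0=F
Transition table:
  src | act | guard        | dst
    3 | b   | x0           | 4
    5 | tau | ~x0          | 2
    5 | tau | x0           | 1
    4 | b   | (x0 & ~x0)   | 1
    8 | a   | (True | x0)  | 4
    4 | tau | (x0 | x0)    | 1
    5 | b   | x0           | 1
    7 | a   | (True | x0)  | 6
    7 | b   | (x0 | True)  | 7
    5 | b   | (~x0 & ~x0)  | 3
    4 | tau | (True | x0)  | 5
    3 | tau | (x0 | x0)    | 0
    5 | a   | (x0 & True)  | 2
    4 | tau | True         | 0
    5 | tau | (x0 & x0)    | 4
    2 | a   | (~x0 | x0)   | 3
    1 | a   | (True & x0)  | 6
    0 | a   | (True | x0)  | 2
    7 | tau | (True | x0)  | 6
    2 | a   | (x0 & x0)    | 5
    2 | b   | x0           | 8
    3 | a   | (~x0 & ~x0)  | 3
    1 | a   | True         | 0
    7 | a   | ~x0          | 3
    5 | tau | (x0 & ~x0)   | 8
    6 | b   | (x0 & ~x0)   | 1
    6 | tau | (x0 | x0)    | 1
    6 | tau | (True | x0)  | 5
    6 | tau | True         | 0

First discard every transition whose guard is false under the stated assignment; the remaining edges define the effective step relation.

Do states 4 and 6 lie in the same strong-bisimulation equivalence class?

Answer: BISIMILAR

Analysis:
Compute ~ classes (split until stable):
  π0 = {{0,1,2,3,4,5,6,7,8}}
  π1 = {{0,1,2,3,8},{4,6},{5},{7}}
  π2 = {{0,1,2,3},{4,6},{5},{7},{8}}
stable after 3 split(s): 5 block(s)
class of 4: {4,6}; class of 6: {4,6}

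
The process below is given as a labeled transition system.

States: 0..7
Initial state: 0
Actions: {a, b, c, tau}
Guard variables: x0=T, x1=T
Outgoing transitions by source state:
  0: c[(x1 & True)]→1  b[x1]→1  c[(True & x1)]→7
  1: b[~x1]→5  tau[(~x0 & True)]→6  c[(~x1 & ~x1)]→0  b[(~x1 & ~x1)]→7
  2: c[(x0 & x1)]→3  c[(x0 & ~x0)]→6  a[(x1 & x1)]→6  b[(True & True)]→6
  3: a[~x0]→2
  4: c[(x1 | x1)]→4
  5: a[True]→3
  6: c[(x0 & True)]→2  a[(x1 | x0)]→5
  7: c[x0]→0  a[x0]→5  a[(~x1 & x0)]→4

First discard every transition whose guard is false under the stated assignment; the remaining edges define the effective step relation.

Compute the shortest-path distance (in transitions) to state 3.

Answer: 3

Working:
Breadth-first toward 3:
  depth 0: {0}
  depth 1: {1,7}
  depth 2: {5}
  depth 3: {3}
first hit 3 at d=3 via c·a·a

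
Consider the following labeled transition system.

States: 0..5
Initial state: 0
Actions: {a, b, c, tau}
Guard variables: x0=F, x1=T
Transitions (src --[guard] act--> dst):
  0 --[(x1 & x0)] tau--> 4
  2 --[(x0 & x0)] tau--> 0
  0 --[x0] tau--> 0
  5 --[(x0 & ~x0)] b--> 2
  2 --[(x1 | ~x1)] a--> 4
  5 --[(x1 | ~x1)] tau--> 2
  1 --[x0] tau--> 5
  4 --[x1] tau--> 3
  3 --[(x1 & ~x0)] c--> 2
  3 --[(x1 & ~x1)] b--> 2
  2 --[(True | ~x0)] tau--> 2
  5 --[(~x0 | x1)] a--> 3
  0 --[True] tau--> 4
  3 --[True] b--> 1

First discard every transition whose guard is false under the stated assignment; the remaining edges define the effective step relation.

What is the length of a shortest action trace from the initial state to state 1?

Answer: 3

Working:
Breadth-first toward 1:
  L0 = {0}
  L1 = {4}
  L2 = {3}
  L3 = {1,2}
first hit 1 at d=3 via tau·tau·b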